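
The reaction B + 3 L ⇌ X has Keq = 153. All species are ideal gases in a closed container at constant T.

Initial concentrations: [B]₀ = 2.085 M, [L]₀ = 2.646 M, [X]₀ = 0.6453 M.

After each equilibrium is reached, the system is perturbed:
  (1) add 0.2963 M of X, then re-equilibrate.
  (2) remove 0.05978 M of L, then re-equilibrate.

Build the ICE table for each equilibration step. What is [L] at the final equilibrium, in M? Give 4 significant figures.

[L]_eq = 0.2063 M

Q₀ = 0.01671 vs Keq = 153 ⇒ Q<K, forward
Step 1:
                    B           L           X
  I             2.085       2.646      0.6453
  C           -0.8167       -2.45      0.8167
  E             1.268       0.196       1.462
  solve Keq expr → x = 0.8167; check Q = 153
Then add 0.2963 M of X.
Step 2:
                    B           L           X
  I             1.268       0.196       1.758
  C           0.00402     0.01206    -0.00402
  E             1.272      0.2081       1.754
  solve Keq expr → x = -0.00402; check Q = 153
Then remove 0.05978 M of L.
Step 3:
                    B           L           X
  I             1.272      0.1483       1.754
  C           0.01932     0.05797    -0.01932
  E             1.292      0.2063       1.735
  solve Keq expr → x = -0.01932; check Q = 153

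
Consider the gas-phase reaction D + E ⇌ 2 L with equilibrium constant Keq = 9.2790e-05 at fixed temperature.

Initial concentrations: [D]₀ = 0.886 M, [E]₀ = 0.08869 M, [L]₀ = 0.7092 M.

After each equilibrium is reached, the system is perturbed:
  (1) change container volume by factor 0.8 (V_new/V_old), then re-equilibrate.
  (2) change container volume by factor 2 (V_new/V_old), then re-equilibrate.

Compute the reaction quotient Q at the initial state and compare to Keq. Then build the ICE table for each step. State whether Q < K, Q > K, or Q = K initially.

Q₀ = 6.401 vs Keq = 9.2790e-05 ⇒ Q>K, reverse
Step 1:
                    D           E           L
  init          0.886     0.08869      0.7092
  Δ             0.351       0.351     -0.7021
  eq            1.237      0.4397    0.007105
  solve Keq expr → x = -0.351; check Q = 9.2790e-05
Then change container volume by factor 0.8 (V_new/V_old).
Step 2:
                    D           E           L
  init          1.546      0.5497    0.008881
  Δ                 0           0           0
  eq            1.546      0.5497    0.008881
  solve Keq expr → x = 0; check Q = 9.2790e-05
Then change container volume by factor 2 (V_new/V_old).
Step 3:
                    D           E           L
  init         0.7732      0.2748     0.00444
  Δ                 0           0           0
  eq           0.7732      0.2748     0.00444
  solve Keq expr → x = 0; check Q = 9.2790e-05

Q₀ = 6.401; Q > K (proceeds reverse)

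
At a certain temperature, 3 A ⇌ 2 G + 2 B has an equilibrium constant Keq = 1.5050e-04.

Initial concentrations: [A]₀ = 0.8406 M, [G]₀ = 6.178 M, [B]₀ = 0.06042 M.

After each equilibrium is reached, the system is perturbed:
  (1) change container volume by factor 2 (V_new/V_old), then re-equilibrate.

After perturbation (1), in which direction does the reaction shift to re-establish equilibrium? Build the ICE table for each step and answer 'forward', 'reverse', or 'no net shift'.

Direction: forward

Q₀ = 0.2346 vs Keq = 1.5050e-04 ⇒ Q>K, reverse
Step 1:
                    A           G           B
  init         0.8406       6.178     0.06042
  Δ           0.08794    -0.05863    -0.05863
  eq           0.9285       6.119    0.001794
  solve Keq expr → x = -0.02931; check Q = 1.5050e-04
Then change container volume by factor 2 (V_new/V_old).
Step 2:
                    A           G           B
  init         0.4643        3.06  8.9687e-04
  Δ       -5.5362e-04  3.6908e-04  3.6908e-04
  eq           0.4637        3.06    0.001266
  solve Keq expr → x = 1.8454e-04; check Q = 1.5050e-04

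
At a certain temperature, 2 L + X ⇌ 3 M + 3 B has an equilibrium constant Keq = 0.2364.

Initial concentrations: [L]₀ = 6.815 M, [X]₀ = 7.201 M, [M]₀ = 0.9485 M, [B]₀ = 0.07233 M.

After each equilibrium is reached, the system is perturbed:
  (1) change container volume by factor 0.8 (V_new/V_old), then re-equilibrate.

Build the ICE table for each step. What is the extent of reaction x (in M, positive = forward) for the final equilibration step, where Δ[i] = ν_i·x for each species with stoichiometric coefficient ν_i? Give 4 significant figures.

x = -0.07714 M

Q₀ = 9.6548e-07 vs Keq = 0.2364 ⇒ Q<K, forward
Step 1:
                  L         X         M         B
  init        6.815     7.201    0.9485   0.07233
  Δ         -0.9877   -0.4939     1.482     1.482
  eq          5.827     6.707      2.43     1.554
  solve Keq expr → x = 0.4939; check Q = 0.2364
Then change container volume by factor 0.8 (V_new/V_old).
Step 2:
                  L         X         M         B
  init        7.284     8.384     3.038     1.942
  Δ          0.1543   0.07714   -0.2314   -0.2314
  eq          7.438     8.461     2.806     1.711
  solve Keq expr → x = -0.07714; check Q = 0.2364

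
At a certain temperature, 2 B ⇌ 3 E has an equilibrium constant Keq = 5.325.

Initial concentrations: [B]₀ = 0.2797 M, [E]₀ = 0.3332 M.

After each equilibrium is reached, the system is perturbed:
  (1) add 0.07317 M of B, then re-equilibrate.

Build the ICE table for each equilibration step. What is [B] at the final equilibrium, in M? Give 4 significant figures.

[B]_eq = 0.1901 M

Q₀ = 0.4729 vs Keq = 5.325 ⇒ Q<K, forward
Step 1:
                   B          E
  I           0.2797     0.3332
  C          -0.1202     0.1803
  E           0.1595     0.5135
  solve Keq expr → x = 0.06011; check Q = 5.325
Then add 0.07317 M of B.
Step 2:
                   B          E
  I           0.2326     0.5135
  C         -0.04254    0.06381
  E           0.1901     0.5773
  solve Keq expr → x = 0.02127; check Q = 5.325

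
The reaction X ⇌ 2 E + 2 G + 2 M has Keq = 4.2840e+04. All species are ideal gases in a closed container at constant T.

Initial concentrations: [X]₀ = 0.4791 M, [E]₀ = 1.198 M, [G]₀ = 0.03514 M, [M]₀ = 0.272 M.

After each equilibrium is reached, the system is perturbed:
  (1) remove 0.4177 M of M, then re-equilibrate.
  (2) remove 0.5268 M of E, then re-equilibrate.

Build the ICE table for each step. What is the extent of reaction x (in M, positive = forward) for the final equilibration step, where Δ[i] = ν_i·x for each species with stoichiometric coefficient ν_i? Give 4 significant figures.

x = 3.0288e-05 M

Q₀ = 2.7367e-04 vs Keq = 4.2840e+04 ⇒ Q<K, forward
Step 1:
                  X         E         G         M
  I          0.4791     1.198   0.03514     0.272
  C         -0.4789    0.9579    0.9579    0.9579
  E       1.6182e-04     2.156     0.993      1.23
  solve Keq expr → x = 0.4789; check Q = 4.2840e+04
Then remove 0.4177 M of M.
Step 2:
                  X         E         G         M
  I       1.6182e-04     2.156     0.993    0.8122
  C       -9.1182e-05 1.8236e-04 1.8236e-04 1.8236e-04
  E       7.0638e-05     2.156    0.9932    0.8124
  solve Keq expr → x = 9.1182e-05; check Q = 4.2840e+04
Then remove 0.5268 M of E.
Step 3:
                  X         E         G         M
  I       7.0638e-05     1.629    0.9932    0.8124
  C       -3.0288e-05 6.0575e-05 6.0575e-05 6.0575e-05
  E       4.0350e-05     1.629    0.9933    0.8124
  solve Keq expr → x = 3.0288e-05; check Q = 4.2840e+04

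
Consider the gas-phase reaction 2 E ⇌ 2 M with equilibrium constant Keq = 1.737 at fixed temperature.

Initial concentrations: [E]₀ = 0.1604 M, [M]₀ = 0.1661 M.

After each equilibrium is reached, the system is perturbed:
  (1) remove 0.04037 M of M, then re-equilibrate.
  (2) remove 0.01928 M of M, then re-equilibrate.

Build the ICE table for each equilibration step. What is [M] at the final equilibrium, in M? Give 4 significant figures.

[M]_eq = 0.1517 M

Q₀ = 1.072 vs Keq = 1.737 ⇒ Q<K, forward
Step 1:
                   E          M
  Initial     0.1604     0.1661
  Change    -0.01954    0.01954
  Equil       0.1409     0.1856
  solve Keq expr → x = 0.009771; check Q = 1.737
Then remove 0.04037 M of M.
Step 2:
                   E          M
  Initial     0.1409     0.1453
  Change    -0.01742    0.01742
  Equil       0.1234     0.1627
  solve Keq expr → x = 0.008708; check Q = 1.737
Then remove 0.01928 M of M.
Step 3:
                   E          M
  Initial     0.1234     0.1434
  Change   -0.008318   0.008318
  Equil       0.1151     0.1517
  solve Keq expr → x = 0.004159; check Q = 1.737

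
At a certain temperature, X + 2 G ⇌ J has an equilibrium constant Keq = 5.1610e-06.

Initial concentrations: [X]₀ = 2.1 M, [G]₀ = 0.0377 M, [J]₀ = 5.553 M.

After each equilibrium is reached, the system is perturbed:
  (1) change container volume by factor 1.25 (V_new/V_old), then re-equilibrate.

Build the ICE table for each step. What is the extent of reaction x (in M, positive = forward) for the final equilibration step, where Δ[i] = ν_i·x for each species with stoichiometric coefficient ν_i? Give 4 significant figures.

x = -0.001407 M

Q₀ = 1860 vs Keq = 5.1610e-06 ⇒ Q>K, reverse
Step 1:
                    X           G           J
  init            2.1      0.0377       5.553
  Δ             5.548        11.1      -5.548
  eq            7.648       11.13    0.004893
  solve Keq expr → x = -5.548; check Q = 5.1610e-06
Then change container volume by factor 1.25 (V_new/V_old).
Step 2:
                    X           G           J
  init          6.118       8.907    0.003914
  Δ          0.001407    0.002814   -0.001407
  eq             6.12        8.91    0.002507
  solve Keq expr → x = -0.001407; check Q = 5.1610e-06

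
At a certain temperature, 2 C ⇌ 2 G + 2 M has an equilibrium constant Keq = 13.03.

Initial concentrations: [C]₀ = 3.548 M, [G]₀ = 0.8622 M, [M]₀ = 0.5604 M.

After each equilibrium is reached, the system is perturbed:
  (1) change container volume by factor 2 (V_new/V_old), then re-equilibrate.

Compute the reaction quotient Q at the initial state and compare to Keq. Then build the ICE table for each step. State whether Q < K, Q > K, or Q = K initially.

Q₀ = 0.01855; Q < K (proceeds forward)

Q₀ = 0.01855 vs Keq = 13.03 ⇒ Q<K, forward
Step 1:
                  C         G         M
  Initial     3.548    0.8622    0.5604
  Change     -1.803     1.803     1.803
  Equil       1.745     2.665     2.363
  solve Keq expr → x = 0.9015; check Q = 13.03
Then change container volume by factor 2 (V_new/V_old).
Step 2:
                  C         G         M
  Initial    0.8725     1.333     1.182
  Change    -0.2472    0.2472    0.2472
  Equil      0.6253      1.58     1.429
  solve Keq expr → x = 0.1236; check Q = 13.03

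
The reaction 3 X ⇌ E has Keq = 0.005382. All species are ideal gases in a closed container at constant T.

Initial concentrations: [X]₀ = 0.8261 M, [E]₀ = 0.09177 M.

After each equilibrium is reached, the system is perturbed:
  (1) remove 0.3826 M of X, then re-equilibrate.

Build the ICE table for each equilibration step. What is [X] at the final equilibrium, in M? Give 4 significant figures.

[X]_eq = 0.713 M

Q₀ = 0.1628 vs Keq = 0.005382 ⇒ Q>K, reverse
Step 1:
                   X          E
  init        0.8261    0.09177
  Δ           0.2549   -0.08497
  eq           1.081   0.006799
  solve Keq expr → x = -0.08497; check Q = 0.005382
Then remove 0.3826 M of X.
Step 2:
                   X          E
  init        0.6984   0.006799
  Δ          0.01455  -0.004848
  eq           0.713    0.00195
  solve Keq expr → x = -0.004848; check Q = 0.005382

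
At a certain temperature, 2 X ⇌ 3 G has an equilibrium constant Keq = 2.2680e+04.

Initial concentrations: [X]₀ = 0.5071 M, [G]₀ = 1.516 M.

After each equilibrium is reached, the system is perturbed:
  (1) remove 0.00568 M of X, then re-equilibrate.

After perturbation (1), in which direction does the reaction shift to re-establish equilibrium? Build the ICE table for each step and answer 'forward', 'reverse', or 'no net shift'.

Direction: reverse

Q₀ = 13.55 vs Keq = 2.2680e+04 ⇒ Q<K, forward
Step 1:
                    X           G
  init         0.5071       1.516
  Δ           -0.4848      0.7272
  eq          0.02231       2.243
  solve Keq expr → x = 0.2424; check Q = 2.2680e+04
Then remove 0.00568 M of X.
Step 2:
                    X           G
  init        0.01663       2.243
  Δ          0.005556   -0.008334
  eq          0.02218       2.235
  solve Keq expr → x = -0.002778; check Q = 2.2680e+04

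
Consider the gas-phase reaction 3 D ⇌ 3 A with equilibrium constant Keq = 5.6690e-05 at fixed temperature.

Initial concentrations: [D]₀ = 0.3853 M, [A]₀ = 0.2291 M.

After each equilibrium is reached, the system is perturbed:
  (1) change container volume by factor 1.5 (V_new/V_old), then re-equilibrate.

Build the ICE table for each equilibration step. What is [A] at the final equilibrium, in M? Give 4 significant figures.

Q₀ = 0.2102 vs Keq = 5.6690e-05 ⇒ Q>K, reverse
Step 1:
                    D           A
  I            0.3853      0.2291
  C            0.2064     -0.2064
  E            0.5917     0.02273
  solve Keq expr → x = -0.06879; check Q = 5.6690e-05
Then change container volume by factor 1.5 (V_new/V_old).
Step 2:
                    D           A
  I            0.3944     0.01515
  C                 0           0
  E            0.3944     0.01515
  solve Keq expr → x = 0; check Q = 5.6690e-05

[A]_eq = 0.01515 M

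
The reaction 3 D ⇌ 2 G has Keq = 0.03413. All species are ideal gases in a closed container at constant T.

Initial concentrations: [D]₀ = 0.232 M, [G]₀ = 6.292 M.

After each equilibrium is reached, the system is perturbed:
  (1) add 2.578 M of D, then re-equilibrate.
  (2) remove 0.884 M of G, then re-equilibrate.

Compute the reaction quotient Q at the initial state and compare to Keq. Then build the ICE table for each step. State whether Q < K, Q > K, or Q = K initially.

Q₀ = 3170; Q > K (proceeds reverse)

Q₀ = 3170 vs Keq = 0.03413 ⇒ Q>K, reverse
Step 1:
                    D           G
  Initial       0.232       6.292
  Change        5.568      -3.712
  Equil           5.8        2.58
  solve Keq expr → x = -1.856; check Q = 0.03413
Then add 2.578 M of D.
Step 2:
                    D           G
  Initial       8.378        2.58
  Change       -1.323      0.8817
  Equil         7.055       3.462
  solve Keq expr → x = 0.4408; check Q = 0.03413
Then remove 0.884 M of G.
Step 3:
                    D           G
  Initial       7.055       2.578
  Change      -0.6379      0.4253
  Equil         6.417       3.003
  solve Keq expr → x = 0.2126; check Q = 0.03413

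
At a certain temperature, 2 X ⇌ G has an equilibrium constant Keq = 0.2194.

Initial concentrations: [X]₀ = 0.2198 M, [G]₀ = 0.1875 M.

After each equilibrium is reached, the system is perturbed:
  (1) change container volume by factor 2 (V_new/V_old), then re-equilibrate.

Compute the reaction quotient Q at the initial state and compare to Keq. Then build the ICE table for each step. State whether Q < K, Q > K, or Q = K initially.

Q₀ = 3.881 vs Keq = 0.2194 ⇒ Q>K, reverse
Step 1:
                   X          G
  Initial     0.2198     0.1875
  Change      0.2698    -0.1349
  Equil       0.4896    0.05259
  solve Keq expr → x = -0.1349; check Q = 0.2194
Then change container volume by factor 2 (V_new/V_old).
Step 2:
                   X          G
  Initial     0.2448     0.0263
  Change     0.02148   -0.01074
  Equil       0.2663    0.01556
  solve Keq expr → x = -0.01074; check Q = 0.2194

Q₀ = 3.881; Q > K (proceeds reverse)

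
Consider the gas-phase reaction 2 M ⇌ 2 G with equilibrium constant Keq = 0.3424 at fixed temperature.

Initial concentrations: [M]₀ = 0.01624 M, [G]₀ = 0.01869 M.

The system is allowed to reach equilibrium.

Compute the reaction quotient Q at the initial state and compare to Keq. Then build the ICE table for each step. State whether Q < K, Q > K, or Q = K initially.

Q₀ = 1.324 vs Keq = 0.3424 ⇒ Q>K, reverse
Step 1:
                   M          G
  init       0.01624    0.01869
  Δ         0.005796  -0.005796
  eq         0.02204    0.01289
  solve Keq expr → x = -0.002898; check Q = 0.3424

Q₀ = 1.324; Q > K (proceeds reverse)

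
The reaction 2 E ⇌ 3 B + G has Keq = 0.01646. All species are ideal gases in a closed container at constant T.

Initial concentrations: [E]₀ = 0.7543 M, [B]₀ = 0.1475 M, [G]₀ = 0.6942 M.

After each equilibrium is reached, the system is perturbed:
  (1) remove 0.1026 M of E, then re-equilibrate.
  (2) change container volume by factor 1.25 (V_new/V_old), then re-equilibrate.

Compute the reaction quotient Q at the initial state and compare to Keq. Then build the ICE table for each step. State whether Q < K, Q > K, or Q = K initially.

Q₀ = 0.003915 vs Keq = 0.01646 ⇒ Q<K, forward
Step 1:
                  E         B         G
  I          0.7543    0.1475    0.6942
  C        -0.05127   0.07691   0.02564
  E           0.703    0.2244    0.7198
  solve Keq expr → x = 0.02564; check Q = 0.01646
Then remove 0.1026 M of E.
Step 2:
                  E         B         G
  I          0.6004    0.2244    0.7198
  C         0.01265  -0.01897 -0.006324
  E          0.6131    0.2054    0.7135
  solve Keq expr → x = -0.006324; check Q = 0.01646
Then change container volume by factor 1.25 (V_new/V_old).
Step 3:
                  E         B         G
  I          0.4905    0.1644    0.5708
  C        -0.01453   0.02179  0.007264
  E          0.4759    0.1861    0.5781
  solve Keq expr → x = 0.007264; check Q = 0.01646

Q₀ = 0.003915; Q < K (proceeds forward)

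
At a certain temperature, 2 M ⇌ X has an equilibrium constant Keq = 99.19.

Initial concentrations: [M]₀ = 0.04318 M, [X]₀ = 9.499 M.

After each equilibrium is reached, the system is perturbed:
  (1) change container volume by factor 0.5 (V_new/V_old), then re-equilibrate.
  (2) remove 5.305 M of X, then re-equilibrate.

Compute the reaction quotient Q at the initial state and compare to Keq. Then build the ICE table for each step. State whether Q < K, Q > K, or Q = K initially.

Q₀ = 5095; Q > K (proceeds reverse)

Q₀ = 5095 vs Keq = 99.19 ⇒ Q>K, reverse
Step 1:
                    M           X
  init        0.04318       9.499
  Δ            0.2641     -0.1321
  eq           0.3073       9.367
  solve Keq expr → x = -0.1321; check Q = 99.19
Then change container volume by factor 0.5 (V_new/V_old).
Step 2:
                    M           X
  init         0.6146       18.73
  Δ            -0.179     0.08949
  eq           0.4356       18.82
  solve Keq expr → x = 0.08949; check Q = 99.19
Then remove 5.305 M of X.
Step 3:
                    M           X
  init         0.4356       13.52
  Δ          -0.06601       0.033
  eq           0.3696       13.55
  solve Keq expr → x = 0.033; check Q = 99.19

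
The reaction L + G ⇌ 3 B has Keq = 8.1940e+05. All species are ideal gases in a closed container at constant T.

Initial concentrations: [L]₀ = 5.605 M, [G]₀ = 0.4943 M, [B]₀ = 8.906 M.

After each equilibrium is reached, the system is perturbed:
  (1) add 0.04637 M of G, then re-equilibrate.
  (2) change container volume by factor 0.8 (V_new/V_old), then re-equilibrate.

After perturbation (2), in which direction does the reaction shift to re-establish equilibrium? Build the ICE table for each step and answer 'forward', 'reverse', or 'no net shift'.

Q₀ = 255 vs Keq = 8.1940e+05 ⇒ Q<K, forward
Step 1:
                    L           G           B
  Initial       5.605      0.4943       8.906
  Change       -0.494      -0.494       1.482
  Equil         5.111  2.6768e-04       10.39
  solve Keq expr → x = 0.494; check Q = 8.1940e+05
Then add 0.04637 M of G.
Step 2:
                    L           G           B
  Initial       5.111     0.04664       10.39
  Change     -0.04636    -0.04636      0.1391
  Equil         5.065  2.8112e-04       10.53
  solve Keq expr → x = 0.04636; check Q = 8.1940e+05
Then change container volume by factor 0.8 (V_new/V_old).
Step 3:
                    L           G           B
  Initial       6.331  3.5140e-04       13.16
  Change   8.7818e-05  8.7818e-05 -2.6345e-04
  Equil         6.331  4.3922e-04       13.16
  solve Keq expr → x = -8.7818e-05; check Q = 8.1940e+05

Direction: reverse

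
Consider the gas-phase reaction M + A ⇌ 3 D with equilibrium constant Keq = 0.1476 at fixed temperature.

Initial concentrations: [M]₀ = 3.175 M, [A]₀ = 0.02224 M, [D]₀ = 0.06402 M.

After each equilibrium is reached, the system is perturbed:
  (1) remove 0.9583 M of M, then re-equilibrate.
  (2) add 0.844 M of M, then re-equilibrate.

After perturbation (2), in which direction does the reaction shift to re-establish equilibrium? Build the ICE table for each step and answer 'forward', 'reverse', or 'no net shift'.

Q₀ = 0.003716 vs Keq = 0.1476 ⇒ Q<K, forward
Step 1:
                  M         A         D
  I           3.175   0.02224   0.06402
  C        -0.01856  -0.01856   0.05568
  E           3.156  0.003681    0.1197
  solve Keq expr → x = 0.01856; check Q = 0.1476
Then remove 0.9583 M of M.
Step 2:
                  M         A         D
  I           2.198  0.003681    0.1197
  C        0.001156  0.001156 -0.003468
  E           2.199  0.004837    0.1162
  solve Keq expr → x = -0.001156; check Q = 0.1476
Then add 0.844 M of M.
Step 3:
                  M         A         D
  I           3.043  0.004837    0.1162
  C       -0.001049 -0.001049  0.003146
  E           3.042  0.003788    0.1194
  solve Keq expr → x = 0.001049; check Q = 0.1476

Direction: forward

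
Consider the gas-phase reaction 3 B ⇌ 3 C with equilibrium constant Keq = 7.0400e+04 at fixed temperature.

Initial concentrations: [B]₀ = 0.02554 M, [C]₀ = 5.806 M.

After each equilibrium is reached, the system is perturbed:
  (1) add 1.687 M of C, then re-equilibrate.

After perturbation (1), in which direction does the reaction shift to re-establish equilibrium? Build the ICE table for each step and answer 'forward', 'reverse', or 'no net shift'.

Direction: reverse

Q₀ = 1.1748e+07 vs Keq = 7.0400e+04 ⇒ Q>K, reverse
Step 1:
                   B          C
  Initial    0.02554      5.806
  Change      0.1124    -0.1124
  Equil       0.1379      5.694
  solve Keq expr → x = -0.03745; check Q = 7.0400e+04
Then add 1.687 M of C.
Step 2:
                   B          C
  Initial     0.1379      7.381
  Change     0.03989   -0.03989
  Equil       0.1778      7.341
  solve Keq expr → x = -0.0133; check Q = 7.0400e+04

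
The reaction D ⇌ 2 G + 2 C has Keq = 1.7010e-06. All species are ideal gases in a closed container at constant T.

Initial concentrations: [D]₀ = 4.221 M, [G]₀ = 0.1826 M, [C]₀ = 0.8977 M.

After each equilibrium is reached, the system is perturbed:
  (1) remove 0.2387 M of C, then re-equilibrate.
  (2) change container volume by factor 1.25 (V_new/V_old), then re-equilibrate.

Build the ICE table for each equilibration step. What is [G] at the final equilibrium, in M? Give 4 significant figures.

[G]_eq = 0.006251 M

Q₀ = 0.006366 vs Keq = 1.7010e-06 ⇒ Q>K, reverse
Step 1:
                    D           G           C
  init          4.221      0.1826      0.8977
  Δ           0.08942     -0.1788     -0.1788
  eq             4.31    0.003767      0.7189
  solve Keq expr → x = -0.08942; check Q = 1.7010e-06
Then remove 0.2387 M of C.
Step 2:
                    D           G           C
  init           4.31    0.003767      0.4802
  Δ       -9.2513e-04     0.00185     0.00185
  eq            4.309    0.005617       0.482
  solve Keq expr → x = 9.2513e-04; check Q = 1.7010e-06
Then change container volume by factor 1.25 (V_new/V_old).
Step 3:
                    D           G           C
  init          3.448    0.004494      0.3856
  Δ       -8.7855e-04    0.001757    0.001757
  eq            3.447    0.006251      0.3874
  solve Keq expr → x = 8.7855e-04; check Q = 1.7010e-06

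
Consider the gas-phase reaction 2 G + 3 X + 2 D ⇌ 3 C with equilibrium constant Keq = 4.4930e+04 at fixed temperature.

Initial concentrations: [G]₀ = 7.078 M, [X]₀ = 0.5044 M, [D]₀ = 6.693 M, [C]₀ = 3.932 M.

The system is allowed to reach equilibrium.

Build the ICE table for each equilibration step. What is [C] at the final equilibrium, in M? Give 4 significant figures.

[C]_eq = 4.426 M

Q₀ = 0.2111 vs Keq = 4.4930e+04 ⇒ Q<K, forward
Step 1:
                  G         X         D         C
  Initial     7.078    0.5044     6.693     3.932
  Change    -0.3295   -0.4942   -0.3295    0.4942
  Equil       6.749   0.01015     6.364     4.426
  solve Keq expr → x = 0.1647; check Q = 4.4930e+04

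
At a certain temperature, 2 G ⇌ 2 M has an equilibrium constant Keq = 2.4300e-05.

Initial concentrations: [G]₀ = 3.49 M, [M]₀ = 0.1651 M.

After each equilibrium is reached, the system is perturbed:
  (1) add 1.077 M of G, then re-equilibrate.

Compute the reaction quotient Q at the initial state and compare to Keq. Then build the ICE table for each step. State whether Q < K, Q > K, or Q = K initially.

Q₀ = 0.002238 vs Keq = 2.4300e-05 ⇒ Q>K, reverse
Step 1:
                    G           M
  I              3.49      0.1651
  C            0.1472     -0.1472
  E             3.637     0.01793
  solve Keq expr → x = -0.07359; check Q = 2.4300e-05
Then add 1.077 M of G.
Step 2:
                    G           M
  I             4.714     0.01793
  C         -0.005283    0.005283
  E             4.709     0.02321
  solve Keq expr → x = 0.002642; check Q = 2.4300e-05

Q₀ = 0.002238; Q > K (proceeds reverse)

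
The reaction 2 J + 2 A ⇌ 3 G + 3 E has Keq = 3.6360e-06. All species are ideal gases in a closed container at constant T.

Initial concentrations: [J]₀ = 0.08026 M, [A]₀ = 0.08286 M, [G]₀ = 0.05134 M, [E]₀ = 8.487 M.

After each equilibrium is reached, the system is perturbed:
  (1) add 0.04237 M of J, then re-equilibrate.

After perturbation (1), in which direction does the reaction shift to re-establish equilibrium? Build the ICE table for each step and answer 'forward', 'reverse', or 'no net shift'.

Direction: forward

Q₀ = 1870 vs Keq = 3.6360e-06 ⇒ Q>K, reverse
Step 1:
                    J           A           G           E
  Initial     0.08026     0.08286     0.05134       8.487
  Change      0.03416     0.03416    -0.05124    -0.05124
  Equil        0.1144       0.117  1.0278e-04       8.436
  solve Keq expr → x = -0.01708; check Q = 3.6360e-06
Then add 0.04237 M of J.
Step 2:
                    J           A           G           E
  Initial      0.1568       0.117  1.0278e-04       8.436
  Change  -1.6000e-05 -1.6000e-05  2.4000e-05  2.4000e-05
  Equil        0.1568       0.117  1.2678e-04       8.436
  solve Keq expr → x = 8.0001e-06; check Q = 3.6360e-06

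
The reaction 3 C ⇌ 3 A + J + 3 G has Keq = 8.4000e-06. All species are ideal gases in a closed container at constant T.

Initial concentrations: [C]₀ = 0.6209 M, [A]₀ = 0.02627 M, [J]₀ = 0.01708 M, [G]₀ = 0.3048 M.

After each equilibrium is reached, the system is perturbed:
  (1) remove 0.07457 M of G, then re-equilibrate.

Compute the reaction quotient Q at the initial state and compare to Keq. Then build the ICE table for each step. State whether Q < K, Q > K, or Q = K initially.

Q₀ = 3.6631e-08 vs Keq = 8.4000e-06 ⇒ Q<K, forward
Step 1:
                  C         A         J         G
  init       0.6209   0.02627   0.01708    0.3048
  Δ        -0.06442   0.06442   0.02147   0.06442
  eq         0.5565   0.09069   0.03855    0.3692
  solve Keq expr → x = 0.02147; check Q = 8.4000e-06
Then remove 0.07457 M of G.
Step 2:
                  C         A         J         G
  init       0.5565   0.09069   0.03855    0.2947
  Δ        -0.01239   0.01239  0.004128   0.01239
  eq         0.5441    0.1031   0.04268     0.307
  solve Keq expr → x = 0.004128; check Q = 8.4000e-06

Q₀ = 3.6631e-08; Q < K (proceeds forward)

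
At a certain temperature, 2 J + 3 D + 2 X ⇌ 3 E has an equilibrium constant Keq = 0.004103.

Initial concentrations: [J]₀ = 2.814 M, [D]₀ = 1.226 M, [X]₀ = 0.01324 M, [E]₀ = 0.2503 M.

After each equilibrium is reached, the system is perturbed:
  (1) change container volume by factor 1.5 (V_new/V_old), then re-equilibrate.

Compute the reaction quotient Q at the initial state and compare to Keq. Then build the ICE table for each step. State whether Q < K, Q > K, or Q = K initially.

Q₀ = 6.13; Q > K (proceeds reverse)

Q₀ = 6.13 vs Keq = 0.004103 ⇒ Q>K, reverse
Step 1:
                   J          D          X          E
  I            2.814      1.226    0.01324     0.2503
  C          0.09783     0.1468    0.09783    -0.1468
  E            2.912      1.373     0.1111     0.1035
  solve Keq expr → x = -0.04892; check Q = 0.004103
Then change container volume by factor 1.5 (V_new/V_old).
Step 2:
                   J          D          X          E
  I            1.941     0.9152    0.07405    0.06903
  C          0.01485    0.02228    0.01485   -0.02228
  E            1.956     0.9374     0.0889    0.04676
  solve Keq expr → x = -0.007425; check Q = 0.004103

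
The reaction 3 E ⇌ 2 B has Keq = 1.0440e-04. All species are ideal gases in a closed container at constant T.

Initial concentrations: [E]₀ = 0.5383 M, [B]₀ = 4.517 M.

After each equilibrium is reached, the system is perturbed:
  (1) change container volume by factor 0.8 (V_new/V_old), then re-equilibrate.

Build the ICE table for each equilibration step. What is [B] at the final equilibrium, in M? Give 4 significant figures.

[B]_eq = 0.2643 M

Q₀ = 130.8 vs Keq = 1.0440e-04 ⇒ Q>K, reverse
Step 1:
                   E          B
  I           0.5383      4.517
  C             6.49     -4.327
  E            7.028     0.1904
  solve Keq expr → x = -2.163; check Q = 1.0440e-04
Then change container volume by factor 0.8 (V_new/V_old).
Step 2:
                   E          B
  I            8.785      0.238
  C         -0.03945     0.0263
  E            8.746     0.2643
  solve Keq expr → x = 0.01315; check Q = 1.0440e-04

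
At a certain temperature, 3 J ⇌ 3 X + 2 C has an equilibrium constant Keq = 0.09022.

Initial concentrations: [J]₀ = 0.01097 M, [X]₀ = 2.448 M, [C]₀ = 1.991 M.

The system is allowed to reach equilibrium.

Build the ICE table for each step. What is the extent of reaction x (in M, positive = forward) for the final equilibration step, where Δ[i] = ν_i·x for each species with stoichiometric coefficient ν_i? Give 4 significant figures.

Q₀ = 4.4051e+07 vs Keq = 0.09022 ⇒ Q>K, reverse
Step 1:
                  J         X         C
  init      0.01097     2.448     1.991
  Δ           1.647    -1.647    -1.098
  eq          1.658    0.8015    0.8933
  solve Keq expr → x = -0.5488; check Q = 0.09022

x = -0.5488 M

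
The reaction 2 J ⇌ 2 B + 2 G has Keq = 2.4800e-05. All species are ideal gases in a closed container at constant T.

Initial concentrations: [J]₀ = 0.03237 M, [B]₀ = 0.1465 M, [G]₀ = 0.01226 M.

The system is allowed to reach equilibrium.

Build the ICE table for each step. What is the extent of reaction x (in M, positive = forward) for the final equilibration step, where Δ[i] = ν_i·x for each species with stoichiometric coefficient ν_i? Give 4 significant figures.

Q₀ = 0.003079 vs Keq = 2.4800e-05 ⇒ Q>K, reverse
Step 1:
                  J         B         G
  I         0.03237    0.1465   0.01226
  C         0.01068  -0.01068  -0.01068
  E         0.04305    0.1358  0.001579
  solve Keq expr → x = -0.005341; check Q = 2.4800e-05

x = -0.005341 M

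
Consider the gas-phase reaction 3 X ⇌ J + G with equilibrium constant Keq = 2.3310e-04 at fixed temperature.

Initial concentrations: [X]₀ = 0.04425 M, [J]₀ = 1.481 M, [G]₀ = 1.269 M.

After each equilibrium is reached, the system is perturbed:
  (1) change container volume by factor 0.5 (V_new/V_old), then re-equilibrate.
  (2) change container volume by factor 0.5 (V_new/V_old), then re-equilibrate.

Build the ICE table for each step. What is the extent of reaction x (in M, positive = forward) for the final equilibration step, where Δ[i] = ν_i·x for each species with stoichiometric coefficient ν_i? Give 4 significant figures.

x = 0.1721 M

Q₀ = 2.1691e+04 vs Keq = 2.3310e-04 ⇒ Q>K, reverse
Step 1:
                    X           J           G
  I           0.04425       1.481       1.269
  C             3.668      -1.223      -1.223
  E             3.713      0.2582      0.0462
  solve Keq expr → x = -1.223; check Q = 2.3310e-04
Then change container volume by factor 0.5 (V_new/V_old).
Step 2:
                    X           J           G
  I             7.425      0.5164      0.0924
  C           -0.1829     0.06097     0.06097
  E             7.242      0.5774      0.1534
  solve Keq expr → x = 0.06097; check Q = 2.3310e-04
Then change container volume by factor 0.5 (V_new/V_old).
Step 3:
                    X           J           G
  I             14.48       1.155      0.3067
  C           -0.5163      0.1721      0.1721
  E             13.97       1.327      0.4788
  solve Keq expr → x = 0.1721; check Q = 2.3310e-04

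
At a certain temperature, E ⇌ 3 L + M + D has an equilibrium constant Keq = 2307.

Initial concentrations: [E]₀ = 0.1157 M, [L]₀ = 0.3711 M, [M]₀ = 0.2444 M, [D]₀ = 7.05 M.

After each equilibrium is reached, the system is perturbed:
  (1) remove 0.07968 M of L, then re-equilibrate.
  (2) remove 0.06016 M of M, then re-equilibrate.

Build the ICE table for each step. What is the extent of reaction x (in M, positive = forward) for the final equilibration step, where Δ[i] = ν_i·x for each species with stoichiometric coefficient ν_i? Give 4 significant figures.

x = 4.8240e-05 M

Q₀ = 0.7611 vs Keq = 2307 ⇒ Q<K, forward
Step 1:
                    E           L           M           D
  init         0.1157      0.3711      0.2444        7.05
  Δ           -0.1153      0.3459      0.1153      0.1153
  eq       4.1172e-04       0.717      0.3597       7.165
  solve Keq expr → x = 0.1153; check Q = 2307
Then remove 0.07968 M of L.
Step 2:
                    E           L           M           D
  init     4.1172e-04      0.6373      0.3597       7.165
  Δ       -1.2198e-04  3.6594e-04  1.2198e-04  1.2198e-04
  eq       2.8974e-04      0.6377      0.3598       7.165
  solve Keq expr → x = 1.2198e-04; check Q = 2307
Then remove 0.06016 M of M.
Step 3:
                    E           L           M           D
  init     2.8974e-04      0.6377      0.2997       7.165
  Δ       -4.8240e-05  1.4472e-04  4.8240e-05  4.8240e-05
  eq       2.4150e-04      0.6378      0.2997       7.165
  solve Keq expr → x = 4.8240e-05; check Q = 2307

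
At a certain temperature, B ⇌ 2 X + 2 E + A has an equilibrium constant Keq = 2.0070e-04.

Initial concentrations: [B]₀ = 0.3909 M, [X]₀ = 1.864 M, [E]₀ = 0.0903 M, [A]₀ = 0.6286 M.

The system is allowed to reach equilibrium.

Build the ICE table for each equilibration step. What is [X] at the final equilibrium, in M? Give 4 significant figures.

[X]_eq = 1.781 M

Q₀ = 0.04556 vs Keq = 2.0070e-04 ⇒ Q>K, reverse
Step 1:
                    B           X           E           A
  I            0.3909       1.864      0.0903      0.6286
  C           0.04173    -0.08347    -0.08347    -0.04173
  E            0.4326       1.781    0.006831      0.5869
  solve Keq expr → x = -0.04173; check Q = 2.0070e-04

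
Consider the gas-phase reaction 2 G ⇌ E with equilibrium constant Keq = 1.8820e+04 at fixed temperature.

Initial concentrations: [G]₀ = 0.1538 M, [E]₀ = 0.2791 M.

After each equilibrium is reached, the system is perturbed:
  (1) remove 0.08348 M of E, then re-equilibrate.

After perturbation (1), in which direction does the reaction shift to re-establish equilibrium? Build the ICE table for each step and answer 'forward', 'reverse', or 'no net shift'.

Direction: forward

Q₀ = 11.8 vs Keq = 1.8820e+04 ⇒ Q<K, forward
Step 1:
                    G           E
  init         0.1538      0.2791
  Δ           -0.1495     0.07473
  eq         0.004336      0.3538
  solve Keq expr → x = 0.07473; check Q = 1.8820e+04
Then remove 0.08348 M of E.
Step 2:
                    G           E
  init       0.004336      0.2704
  Δ       -5.4395e-04  2.7198e-04
  eq         0.003792      0.2706
  solve Keq expr → x = 2.7198e-04; check Q = 1.8820e+04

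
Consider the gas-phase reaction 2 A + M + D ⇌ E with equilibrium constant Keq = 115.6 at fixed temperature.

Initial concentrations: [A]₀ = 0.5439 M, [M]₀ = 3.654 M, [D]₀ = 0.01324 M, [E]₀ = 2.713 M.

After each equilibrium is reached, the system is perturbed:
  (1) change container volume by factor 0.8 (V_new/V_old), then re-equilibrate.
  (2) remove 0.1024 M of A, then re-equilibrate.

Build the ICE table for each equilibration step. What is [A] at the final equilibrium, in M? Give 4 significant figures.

Q₀ = 189.6 vs Keq = 115.6 ⇒ Q>K, reverse
Step 1:
                   A          M          D          E
  init        0.5439      3.654    0.01324      2.713
  Δ          0.01452   0.007261   0.007261  -0.007261
  eq          0.5584      3.661     0.0205      2.706
  solve Keq expr → x = -0.007261; check Q = 115.6
Then change container volume by factor 0.8 (V_new/V_old).
Step 2:
                   A          M          D          E
  init         0.698      4.577    0.02563      3.382
  Δ         -0.02302   -0.01151   -0.01151    0.01151
  eq           0.675      4.565    0.01411      3.394
  solve Keq expr → x = 0.01151; check Q = 115.6
Then remove 0.1024 M of A.
Step 3:
                   A          M          D          E
  init        0.5726      4.565    0.01411      3.394
  Δ          0.00962    0.00481    0.00481   -0.00481
  eq          0.5822       4.57    0.01892      3.389
  solve Keq expr → x = -0.00481; check Q = 115.6

[A]_eq = 0.5822 M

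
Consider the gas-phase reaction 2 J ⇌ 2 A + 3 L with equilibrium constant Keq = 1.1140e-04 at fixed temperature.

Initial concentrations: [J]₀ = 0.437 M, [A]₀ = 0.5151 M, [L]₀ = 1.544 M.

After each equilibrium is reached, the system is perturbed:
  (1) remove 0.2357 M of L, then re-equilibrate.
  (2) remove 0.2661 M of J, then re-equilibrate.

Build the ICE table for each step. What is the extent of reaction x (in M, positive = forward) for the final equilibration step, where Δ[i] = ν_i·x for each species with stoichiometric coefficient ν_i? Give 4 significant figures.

x = -0.002993 M

Q₀ = 5.114 vs Keq = 1.1140e-04 ⇒ Q>K, reverse
Step 1:
                  J         A         L
  I           0.437    0.5151     1.544
  C          0.5011   -0.5011   -0.7516
  E          0.9381   0.01404    0.7924
  solve Keq expr → x = -0.2505; check Q = 1.1140e-04
Then remove 0.2357 M of L.
Step 2:
                  J         A         L
  I          0.9381   0.01404    0.5567
  C       -0.008765  0.008765   0.01315
  E          0.9293    0.0228    0.5699
  solve Keq expr → x = 0.004382; check Q = 1.1140e-04
Then remove 0.2661 M of J.
Step 3:
                  J         A         L
  I          0.6632    0.0228    0.5699
  C        0.005986 -0.005986 -0.008979
  E          0.6692   0.01681    0.5609
  solve Keq expr → x = -0.002993; check Q = 1.1140e-04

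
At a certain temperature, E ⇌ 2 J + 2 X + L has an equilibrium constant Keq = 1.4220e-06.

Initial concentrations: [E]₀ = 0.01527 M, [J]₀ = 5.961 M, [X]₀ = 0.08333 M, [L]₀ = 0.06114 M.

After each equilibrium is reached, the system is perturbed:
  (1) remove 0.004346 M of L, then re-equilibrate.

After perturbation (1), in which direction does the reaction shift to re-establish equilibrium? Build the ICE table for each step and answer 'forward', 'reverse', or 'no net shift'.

Q₀ = 0.9879 vs Keq = 1.4220e-06 ⇒ Q>K, reverse
Step 1:
                    E           J           X           L
  init        0.01527       5.961     0.08333     0.06114
  Δ           0.04149    -0.08299    -0.08299    -0.04149
  eq          0.05676       5.878  3.4482e-04     0.01965
  solve Keq expr → x = -0.04149; check Q = 1.4220e-06
Then remove 0.004346 M of L.
Step 2:
                    E           J           X           L
  init        0.05676       5.878  3.4482e-04      0.0153
  Δ       -2.2771e-05  4.5541e-05  4.5541e-05  2.2771e-05
  eq          0.05674       5.878  3.9037e-04     0.01532
  solve Keq expr → x = 2.2771e-05; check Q = 1.4220e-06

Direction: forward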